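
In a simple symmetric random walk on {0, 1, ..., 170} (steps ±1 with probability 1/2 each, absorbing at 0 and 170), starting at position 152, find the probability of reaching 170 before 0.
P(hit 170 before 0) = 152/170 = 76/85

Let u_k = P(hit 170 before 0 | start at k). Then u_0 = 0, u_170 = 1, and u_k = u_{k-1}/2 + u_{k+1}/2 for 1 ≤ k ≤ 169. This harmonic recurrence is solved by u_k = k/170, giving u_152 = 152/170 = 76/85.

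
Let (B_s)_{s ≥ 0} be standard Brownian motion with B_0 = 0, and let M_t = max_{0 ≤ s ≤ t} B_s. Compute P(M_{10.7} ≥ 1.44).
P(M_{10.7} ≥ 1.44) = 2·P(B_{10.7} ≥ 1.44) = 2(1 − Φ(1.44/√10.7)) ≈ 0.6598

By the reflection principle for Brownian motion, P(M_t ≥ a) = 2 · P(B_t ≥ a) for a ≥ 0. Since B_t ~ N(0, t), P(B_t ≥ 1.44) = 1 − Φ(1.44/√t) = 1 − Φ(1.44/√10.7) = 1 − Φ(0.4402). So
  P(M_{10.7} ≥ 1.44) = 2(1 − Φ(0.4402)) ≈ 0.6598.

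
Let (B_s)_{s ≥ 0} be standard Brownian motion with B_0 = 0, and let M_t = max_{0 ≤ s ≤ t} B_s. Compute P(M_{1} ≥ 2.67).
P(M_{1} ≥ 2.67) = 2·P(B_{1} ≥ 2.67) = 2(1 − Φ(2.67/√1)) ≈ 0.0076

By the reflection principle for Brownian motion, P(M_t ≥ a) = 2 · P(B_t ≥ a) for a ≥ 0. Since B_t ~ N(0, t), P(B_t ≥ 2.67) = 1 − Φ(2.67/√t) = 1 − Φ(2.67/√1) = 1 − Φ(2.6700). So
  P(M_{1} ≥ 2.67) = 2(1 − Φ(2.6700)) ≈ 0.0076.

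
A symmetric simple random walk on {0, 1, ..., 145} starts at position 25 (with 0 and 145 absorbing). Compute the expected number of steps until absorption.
E[τ | X_0 = 25] = 3000

Let v_k = E[τ | X_0 = k]. Boundary: v_0 = v_145 = 0. Recurrence: v_k = 1 + (v_{k-1} + v_{k+1})/2 for 1 ≤ k ≤ 144. The particular solution to v_k − (v_{k-1} + v_{k+1})/2 = 1 is v_k = −k^2. Adding homogeneous solution A + B k and matching boundaries gives v_k = k (145 − k). Substituting k = 25: v_25 = 25 · 120 = 3000.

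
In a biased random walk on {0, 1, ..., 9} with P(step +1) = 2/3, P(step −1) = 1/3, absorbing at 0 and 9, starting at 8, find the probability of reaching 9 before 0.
P(hit 9 before 0) = (1 − (1/2)^8) / (1 − (1/2)^9) = 510/511

Let u_k denote P(reach 9 before 0 | start at k). Boundary: u_0 = 0, u_9 = 1. Recurrence: u_k = 2/3·u_{k+1} + 1/3·u_{k-1} for 1 ≤ k ≤ 8. Try u_k = A + B·r^k with r = q/p = (1/3)/(2/3) = 1/2. Substitution satisfies the recurrence; boundary conditions give:
  u_k = (1 − r^k) / (1 − r^N) = (1 − (1/2)^8) / (1 − (1/2)^9) = 510/511.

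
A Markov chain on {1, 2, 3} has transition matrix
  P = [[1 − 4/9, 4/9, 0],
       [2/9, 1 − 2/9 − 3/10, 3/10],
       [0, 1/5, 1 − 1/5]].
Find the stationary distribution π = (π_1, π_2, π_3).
π = (1/6, 1/3, 1/2)

This is a birth-death chain on three states, which satisfies detailed balance: π_1 · P_{12} = π_2 · P_{21} and π_2 · P_{23} = π_3 · P_{32}.
From π_1 · 4/9 = π_2 · 2/9: π_2/π_1 = (4/9)/(2/9) = 2.
From π_2 · 3/10 = π_3 · 1/5: π_3/π_2 = (3/10)/(1/5) = 3/2.
Take π_1 proportional to 1; then unnormalized π = (1, 2, 3). Normalize by dividing by the sum 6:
  π = (1/6, 1/3, 1/2).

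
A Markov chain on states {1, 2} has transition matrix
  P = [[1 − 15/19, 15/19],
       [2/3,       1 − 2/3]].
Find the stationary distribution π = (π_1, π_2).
π_1 = 38/83, π_2 = 45/83

Solve πP = π with π_1 + π_2 = 1. From πP = π: π_1 · (1 − 15/19) + π_2 · 2/3 = π_1 ⇒ π_2 · 2/3 = π_1 · 15/19 ⇒ π_2/π_1 = (15/19)/(2/3) = 45/38. Together with π_1 + π_2 = 1:
  π_1 = (2/3)/(15/19 + 2/3) = (2/3)/(83/57) = 38/83,
  π_2 = (15/19)/(15/19 + 2/3) = (15/19)/(83/57) = 45/83.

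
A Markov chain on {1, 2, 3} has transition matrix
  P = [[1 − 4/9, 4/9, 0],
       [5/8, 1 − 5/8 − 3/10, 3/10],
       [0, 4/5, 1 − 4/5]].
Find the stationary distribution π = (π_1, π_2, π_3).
π = (45/89, 32/89, 12/89)

This is a birth-death chain on three states, which satisfies detailed balance: π_1 · P_{12} = π_2 · P_{21} and π_2 · P_{23} = π_3 · P_{32}.
From π_1 · 4/9 = π_2 · 5/8: π_2/π_1 = (4/9)/(5/8) = 32/45.
From π_2 · 3/10 = π_3 · 4/5: π_3/π_2 = (3/10)/(4/5) = 3/8.
Take π_1 proportional to 1; then unnormalized π = (1, 32/45, 4/15). Normalize by dividing by the sum 89/45:
  π = (45/89, 32/89, 12/89).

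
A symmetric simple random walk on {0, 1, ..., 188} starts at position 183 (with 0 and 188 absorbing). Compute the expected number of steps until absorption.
E[τ | X_0 = 183] = 915

Let v_k = E[τ | X_0 = k]. Boundary: v_0 = v_188 = 0. Recurrence: v_k = 1 + (v_{k-1} + v_{k+1})/2 for 1 ≤ k ≤ 187. The particular solution to v_k − (v_{k-1} + v_{k+1})/2 = 1 is v_k = −k^2. Adding homogeneous solution A + B k and matching boundaries gives v_k = k (188 − k). Substituting k = 183: v_183 = 183 · 5 = 915.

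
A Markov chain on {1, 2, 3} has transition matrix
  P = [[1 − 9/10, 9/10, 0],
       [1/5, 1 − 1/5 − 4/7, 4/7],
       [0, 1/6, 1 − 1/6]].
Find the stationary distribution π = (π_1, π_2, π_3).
π = (14/293, 63/293, 216/293)

This is a birth-death chain on three states, which satisfies detailed balance: π_1 · P_{12} = π_2 · P_{21} and π_2 · P_{23} = π_3 · P_{32}.
From π_1 · 9/10 = π_2 · 1/5: π_2/π_1 = (9/10)/(1/5) = 9/2.
From π_2 · 4/7 = π_3 · 1/6: π_3/π_2 = (4/7)/(1/6) = 24/7.
Take π_1 proportional to 1; then unnormalized π = (1, 9/2, 108/7). Normalize by dividing by the sum 293/14:
  π = (14/293, 63/293, 216/293).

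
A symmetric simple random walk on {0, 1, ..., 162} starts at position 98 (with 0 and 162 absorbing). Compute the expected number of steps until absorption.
E[τ | X_0 = 98] = 6272

Let v_k = E[τ | X_0 = k]. Boundary: v_0 = v_162 = 0. Recurrence: v_k = 1 + (v_{k-1} + v_{k+1})/2 for 1 ≤ k ≤ 161. The particular solution to v_k − (v_{k-1} + v_{k+1})/2 = 1 is v_k = −k^2. Adding homogeneous solution A + B k and matching boundaries gives v_k = k (162 − k). Substituting k = 98: v_98 = 98 · 64 = 6272.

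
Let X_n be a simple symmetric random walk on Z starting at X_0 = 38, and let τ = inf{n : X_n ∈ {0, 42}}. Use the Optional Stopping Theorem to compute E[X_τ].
E[X_τ] = 38

X_n is a martingale and τ is a bounded-mean stopping time (indeed τ is finite a.s. with bounded expectation since the walk is in a bounded region). By the OST, E[X_τ] = E[X_0] = 38. Equivalently: E[X_τ] = 42 · P(hit 42 first) + 0 · P(hit 0 first) = 42 · (38/42) = 38.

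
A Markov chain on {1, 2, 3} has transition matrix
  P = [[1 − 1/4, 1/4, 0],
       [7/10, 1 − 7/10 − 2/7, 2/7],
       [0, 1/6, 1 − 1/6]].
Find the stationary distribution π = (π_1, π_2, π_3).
π = (98/193, 35/193, 60/193)

This is a birth-death chain on three states, which satisfies detailed balance: π_1 · P_{12} = π_2 · P_{21} and π_2 · P_{23} = π_3 · P_{32}.
From π_1 · 1/4 = π_2 · 7/10: π_2/π_1 = (1/4)/(7/10) = 5/14.
From π_2 · 2/7 = π_3 · 1/6: π_3/π_2 = (2/7)/(1/6) = 12/7.
Take π_1 proportional to 1; then unnormalized π = (1, 5/14, 30/49). Normalize by dividing by the sum 193/98:
  π = (98/193, 35/193, 60/193).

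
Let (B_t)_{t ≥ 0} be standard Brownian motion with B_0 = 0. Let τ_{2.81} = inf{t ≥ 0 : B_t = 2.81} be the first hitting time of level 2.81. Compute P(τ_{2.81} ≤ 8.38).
P(τ_{2.81} ≤ 8.38) = 2(1 − Φ(2.81/√8.38)) = 2(1 − Φ(0.9707)) ≈ 0.3317

By the reflection principle for standard BM, P(τ_b ≤ t) = 2 · P(B_t ≥ b). Since B_t ~ N(0, t), P(B_t ≥ 2.81) = 1 − Φ(2.81/√t) = 1 − Φ(2.81/√8.38) = 1 − Φ(0.9707) ≈ 0.16585. Doubling: P(τ_{2.81} ≤ 8.38) ≈ 2 · 0.16585 = 0.33170 ≈ 0.3317.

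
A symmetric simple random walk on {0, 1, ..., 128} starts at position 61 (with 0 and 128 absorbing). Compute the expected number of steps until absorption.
E[τ | X_0 = 61] = 4087

Let v_k = E[τ | X_0 = k]. Boundary: v_0 = v_128 = 0. Recurrence: v_k = 1 + (v_{k-1} + v_{k+1})/2 for 1 ≤ k ≤ 127. The particular solution to v_k − (v_{k-1} + v_{k+1})/2 = 1 is v_k = −k^2. Adding homogeneous solution A + B k and matching boundaries gives v_k = k (128 − k). Substituting k = 61: v_61 = 61 · 67 = 4087.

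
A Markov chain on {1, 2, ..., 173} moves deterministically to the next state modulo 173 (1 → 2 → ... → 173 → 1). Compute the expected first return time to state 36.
E[T_36 | X_0 = 36] = 173

The chain cycles deterministically, so starting at state 36 it returns in exactly 173 steps. Equivalently, the stationary distribution is uniform π_j = 1/173 for every state j, so by Kac's formula E[T_36] = 1/π_36 = 173.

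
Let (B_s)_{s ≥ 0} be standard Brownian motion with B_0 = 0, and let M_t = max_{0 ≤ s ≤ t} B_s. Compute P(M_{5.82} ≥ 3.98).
P(M_{5.82} ≥ 3.98) = 2·P(B_{5.82} ≥ 3.98) = 2(1 − Φ(3.98/√5.82)) ≈ 0.0990

By the reflection principle for Brownian motion, P(M_t ≥ a) = 2 · P(B_t ≥ a) for a ≥ 0. Since B_t ~ N(0, t), P(B_t ≥ 3.98) = 1 − Φ(3.98/√t) = 1 − Φ(3.98/√5.82) = 1 − Φ(1.6498). So
  P(M_{5.82} ≥ 3.98) = 2(1 − Φ(1.6498)) ≈ 0.0990.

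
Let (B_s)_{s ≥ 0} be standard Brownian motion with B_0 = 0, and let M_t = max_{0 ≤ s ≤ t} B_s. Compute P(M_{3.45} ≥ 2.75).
P(M_{3.45} ≥ 2.75) = 2·P(B_{3.45} ≥ 2.75) = 2(1 − Φ(2.75/√3.45)) ≈ 0.1387

By the reflection principle for Brownian motion, P(M_t ≥ a) = 2 · P(B_t ≥ a) for a ≥ 0. Since B_t ~ N(0, t), P(B_t ≥ 2.75) = 1 − Φ(2.75/√t) = 1 − Φ(2.75/√3.45) = 1 − Φ(1.4806). So
  P(M_{3.45} ≥ 2.75) = 2(1 − Φ(1.4806)) ≈ 0.1387.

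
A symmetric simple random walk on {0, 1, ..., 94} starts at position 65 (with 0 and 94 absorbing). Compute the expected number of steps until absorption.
E[τ | X_0 = 65] = 1885

Let v_k = E[τ | X_0 = k]. Boundary: v_0 = v_94 = 0. Recurrence: v_k = 1 + (v_{k-1} + v_{k+1})/2 for 1 ≤ k ≤ 93. The particular solution to v_k − (v_{k-1} + v_{k+1})/2 = 1 is v_k = −k^2. Adding homogeneous solution A + B k and matching boundaries gives v_k = k (94 − k). Substituting k = 65: v_65 = 65 · 29 = 1885.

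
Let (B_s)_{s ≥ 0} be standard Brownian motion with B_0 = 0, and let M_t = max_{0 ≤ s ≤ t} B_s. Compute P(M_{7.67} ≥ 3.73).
P(M_{7.67} ≥ 3.73) = 2·P(B_{7.67} ≥ 3.73) = 2(1 − Φ(3.73/√7.67)) ≈ 0.1780

By the reflection principle for Brownian motion, P(M_t ≥ a) = 2 · P(B_t ≥ a) for a ≥ 0. Since B_t ~ N(0, t), P(B_t ≥ 3.73) = 1 − Φ(3.73/√t) = 1 − Φ(3.73/√7.67) = 1 − Φ(1.3468). So
  P(M_{7.67} ≥ 3.73) = 2(1 − Φ(1.3468)) ≈ 0.1780.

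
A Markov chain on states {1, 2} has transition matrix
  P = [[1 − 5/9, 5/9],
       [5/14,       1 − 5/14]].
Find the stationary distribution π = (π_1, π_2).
π_1 = 9/23, π_2 = 14/23

Solve πP = π with π_1 + π_2 = 1. From πP = π: π_1 · (1 − 5/9) + π_2 · 5/14 = π_1 ⇒ π_2 · 5/14 = π_1 · 5/9 ⇒ π_2/π_1 = (5/9)/(5/14) = 14/9. Together with π_1 + π_2 = 1:
  π_1 = (5/14)/(5/9 + 5/14) = (5/14)/(115/126) = 9/23,
  π_2 = (5/9)/(5/9 + 5/14) = (5/9)/(115/126) = 14/23.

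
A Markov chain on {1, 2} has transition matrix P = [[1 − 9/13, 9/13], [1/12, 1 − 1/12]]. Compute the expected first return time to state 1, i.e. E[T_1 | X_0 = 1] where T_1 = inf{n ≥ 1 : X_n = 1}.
E[T_1 | X_0 = 1] = 1/π_1 = 121/13

For an irreducible recurrent Markov chain with stationary distribution π, E[T_i | X_0 = i] = 1/π_i (Kac's formula). Here π_1 = (1/12)/(9/13 + 1/12) = (1/12)/(121/156) = 13/121, so E[T_1 | X_0 = 1] = 1/π_1 = (9/13 + 1/12)/(1/12) = (121/156)/(1/12) = 121/13.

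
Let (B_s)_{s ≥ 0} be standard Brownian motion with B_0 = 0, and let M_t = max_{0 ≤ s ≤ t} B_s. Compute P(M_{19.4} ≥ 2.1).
P(M_{19.4} ≥ 2.1) = 2·P(B_{19.4} ≥ 2.1) = 2(1 − Φ(2.1/√19.4)) ≈ 0.6335

By the reflection principle for Brownian motion, P(M_t ≥ a) = 2 · P(B_t ≥ a) for a ≥ 0. Since B_t ~ N(0, t), P(B_t ≥ 2.1) = 1 − Φ(2.1/√t) = 1 − Φ(2.1/√19.4) = 1 − Φ(0.4768). So
  P(M_{19.4} ≥ 2.1) = 2(1 − Φ(0.4768)) ≈ 0.6335.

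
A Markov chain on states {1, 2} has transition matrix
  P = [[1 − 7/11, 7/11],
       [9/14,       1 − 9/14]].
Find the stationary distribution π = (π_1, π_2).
π_1 = 99/197, π_2 = 98/197

Solve πP = π with π_1 + π_2 = 1. From πP = π: π_1 · (1 − 7/11) + π_2 · 9/14 = π_1 ⇒ π_2 · 9/14 = π_1 · 7/11 ⇒ π_2/π_1 = (7/11)/(9/14) = 98/99. Together with π_1 + π_2 = 1:
  π_1 = (9/14)/(7/11 + 9/14) = (9/14)/(197/154) = 99/197,
  π_2 = (7/11)/(7/11 + 9/14) = (7/11)/(197/154) = 98/197.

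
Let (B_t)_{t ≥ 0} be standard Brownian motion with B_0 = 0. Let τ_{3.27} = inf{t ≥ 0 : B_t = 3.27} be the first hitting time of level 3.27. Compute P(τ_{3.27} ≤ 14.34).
P(τ_{3.27} ≤ 14.34) = 2(1 − Φ(3.27/√14.34)) = 2(1 − Φ(0.8635)) ≈ 0.3879

By the reflection principle for standard BM, P(τ_b ≤ t) = 2 · P(B_t ≥ b). Since B_t ~ N(0, t), P(B_t ≥ 3.27) = 1 − Φ(3.27/√t) = 1 − Φ(3.27/√14.34) = 1 − Φ(0.8635) ≈ 0.19393. Doubling: P(τ_{3.27} ≤ 14.34) ≈ 2 · 0.19393 = 0.38786 ≈ 0.3879.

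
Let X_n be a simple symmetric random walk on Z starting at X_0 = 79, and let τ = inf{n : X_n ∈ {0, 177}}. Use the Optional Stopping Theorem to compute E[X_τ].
E[X_τ] = 79

X_n is a martingale and τ is a bounded-mean stopping time (indeed τ is finite a.s. with bounded expectation since the walk is in a bounded region). By the OST, E[X_τ] = E[X_0] = 79. Equivalently: E[X_τ] = 177 · P(hit 177 first) + 0 · P(hit 0 first) = 177 · (79/177) = 79.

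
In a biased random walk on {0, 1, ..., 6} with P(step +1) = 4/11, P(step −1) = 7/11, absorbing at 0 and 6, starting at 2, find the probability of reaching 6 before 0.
P(hit 6 before 0) = (1 − (7/4)^2) / (1 − (7/4)^6) = 256/3441

Let u_k denote P(reach 6 before 0 | start at k). Boundary: u_0 = 0, u_6 = 1. Recurrence: u_k = 4/11·u_{k+1} + 7/11·u_{k-1} for 1 ≤ k ≤ 5. Try u_k = A + B·r^k with r = q/p = (7/11)/(4/11) = 7/4. Substitution satisfies the recurrence; boundary conditions give:
  u_k = (1 − r^k) / (1 − r^N) = (1 − (7/4)^2) / (1 − (7/4)^6) = 256/3441.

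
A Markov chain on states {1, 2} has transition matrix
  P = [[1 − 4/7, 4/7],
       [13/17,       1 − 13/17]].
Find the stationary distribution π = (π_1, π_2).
π_1 = 91/159, π_2 = 68/159

Solve πP = π with π_1 + π_2 = 1. From πP = π: π_1 · (1 − 4/7) + π_2 · 13/17 = π_1 ⇒ π_2 · 13/17 = π_1 · 4/7 ⇒ π_2/π_1 = (4/7)/(13/17) = 68/91. Together with π_1 + π_2 = 1:
  π_1 = (13/17)/(4/7 + 13/17) = (13/17)/(159/119) = 91/159,
  π_2 = (4/7)/(4/7 + 13/17) = (4/7)/(159/119) = 68/159.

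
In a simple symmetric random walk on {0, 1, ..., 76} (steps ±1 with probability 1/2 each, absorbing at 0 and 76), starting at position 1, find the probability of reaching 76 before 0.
P(hit 76 before 0) = 1/76

Let u_k = P(hit 76 before 0 | start at k). Then u_0 = 0, u_76 = 1, and u_k = u_{k-1}/2 + u_{k+1}/2 for 1 ≤ k ≤ 75. This harmonic recurrence is solved by u_k = k/76, giving u_1 = 1/76.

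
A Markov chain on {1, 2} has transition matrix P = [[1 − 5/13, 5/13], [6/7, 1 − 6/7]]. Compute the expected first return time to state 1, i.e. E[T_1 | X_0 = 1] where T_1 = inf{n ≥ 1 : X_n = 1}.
E[T_1 | X_0 = 1] = 1/π_1 = 113/78

For an irreducible recurrent Markov chain with stationary distribution π, E[T_i | X_0 = i] = 1/π_i (Kac's formula). Here π_1 = (6/7)/(5/13 + 6/7) = (6/7)/(113/91) = 78/113, so E[T_1 | X_0 = 1] = 1/π_1 = (5/13 + 6/7)/(6/7) = (113/91)/(6/7) = 113/78.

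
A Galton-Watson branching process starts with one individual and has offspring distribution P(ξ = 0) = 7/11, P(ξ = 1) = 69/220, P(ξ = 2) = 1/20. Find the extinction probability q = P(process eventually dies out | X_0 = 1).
q = 1

Mean offspring μ = 0·7/11 + 1·69/220 + 2·1/20 = 91/220 ≤ 1. For μ ≤ 1 with offspring not concentrated at 1, the Galton-Watson process goes extinct almost surely, so q = 1.
(Algebraic check: The pgf is f(s) = 7/11 + 69/220·s + 1/20·s². The extinction probability q is the smallest fixed point of f in [0, 1]. Setting s = f(s):
  1/20·s² + (69/220 − 1)·s + 7/11 = 0
  1/20·s² − (7/11 + 1/20)·s + 7/11 = 0
which factors as (s − 1)·(1/20·s − 7/11) = 0, giving roots s = 1 and s = (7/11)/(1/20) = 140/11. Since 140/11 ≥ 1, the smallest root in [0, 1] is s = 1.)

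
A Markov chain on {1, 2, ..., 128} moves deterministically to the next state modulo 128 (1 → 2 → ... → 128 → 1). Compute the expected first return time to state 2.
E[T_2 | X_0 = 2] = 128

The chain cycles deterministically, so starting at state 2 it returns in exactly 128 steps. Equivalently, the stationary distribution is uniform π_j = 1/128 for every state j, so by Kac's formula E[T_2] = 1/π_2 = 128.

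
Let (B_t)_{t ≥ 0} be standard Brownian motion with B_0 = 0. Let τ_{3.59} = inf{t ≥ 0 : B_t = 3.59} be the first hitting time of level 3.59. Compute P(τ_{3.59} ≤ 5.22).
P(τ_{3.59} ≤ 5.22) = 2(1 − Φ(3.59/√5.22)) = 2(1 − Φ(1.5713)) ≈ 0.1161

By the reflection principle for standard BM, P(τ_b ≤ t) = 2 · P(B_t ≥ b). Since B_t ~ N(0, t), P(B_t ≥ 3.59) = 1 − Φ(3.59/√t) = 1 − Φ(3.59/√5.22) = 1 − Φ(1.5713) ≈ 0.05806. Doubling: P(τ_{3.59} ≤ 5.22) ≈ 2 · 0.05806 = 0.11612 ≈ 0.1161.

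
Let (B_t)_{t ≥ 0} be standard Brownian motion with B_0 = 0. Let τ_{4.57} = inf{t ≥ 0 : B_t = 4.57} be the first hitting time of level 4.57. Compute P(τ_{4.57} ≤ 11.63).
P(τ_{4.57} ≤ 11.63) = 2(1 − Φ(4.57/√11.63)) = 2(1 − Φ(1.3401)) ≈ 0.1802

By the reflection principle for standard BM, P(τ_b ≤ t) = 2 · P(B_t ≥ b). Since B_t ~ N(0, t), P(B_t ≥ 4.57) = 1 − Φ(4.57/√t) = 1 − Φ(4.57/√11.63) = 1 − Φ(1.3401) ≈ 0.09011. Doubling: P(τ_{4.57} ≤ 11.63) ≈ 2 · 0.09011 = 0.18022 ≈ 0.1802.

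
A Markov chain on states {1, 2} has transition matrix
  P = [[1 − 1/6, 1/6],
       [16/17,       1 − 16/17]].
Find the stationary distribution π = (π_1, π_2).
π_1 = 96/113, π_2 = 17/113

Solve πP = π with π_1 + π_2 = 1. From πP = π: π_1 · (1 − 1/6) + π_2 · 16/17 = π_1 ⇒ π_2 · 16/17 = π_1 · 1/6 ⇒ π_2/π_1 = (1/6)/(16/17) = 17/96. Together with π_1 + π_2 = 1:
  π_1 = (16/17)/(1/6 + 16/17) = (16/17)/(113/102) = 96/113,
  π_2 = (1/6)/(1/6 + 16/17) = (1/6)/(113/102) = 17/113.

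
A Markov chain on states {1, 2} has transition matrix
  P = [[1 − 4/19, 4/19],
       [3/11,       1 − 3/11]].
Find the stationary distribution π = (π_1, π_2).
π_1 = 57/101, π_2 = 44/101

Solve πP = π with π_1 + π_2 = 1. From πP = π: π_1 · (1 − 4/19) + π_2 · 3/11 = π_1 ⇒ π_2 · 3/11 = π_1 · 4/19 ⇒ π_2/π_1 = (4/19)/(3/11) = 44/57. Together with π_1 + π_2 = 1:
  π_1 = (3/11)/(4/19 + 3/11) = (3/11)/(101/209) = 57/101,
  π_2 = (4/19)/(4/19 + 3/11) = (4/19)/(101/209) = 44/101.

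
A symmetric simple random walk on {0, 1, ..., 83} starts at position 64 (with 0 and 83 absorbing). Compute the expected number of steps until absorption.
E[τ | X_0 = 64] = 1216

Let v_k = E[τ | X_0 = k]. Boundary: v_0 = v_83 = 0. Recurrence: v_k = 1 + (v_{k-1} + v_{k+1})/2 for 1 ≤ k ≤ 82. The particular solution to v_k − (v_{k-1} + v_{k+1})/2 = 1 is v_k = −k^2. Adding homogeneous solution A + B k and matching boundaries gives v_k = k (83 − k). Substituting k = 64: v_64 = 64 · 19 = 1216.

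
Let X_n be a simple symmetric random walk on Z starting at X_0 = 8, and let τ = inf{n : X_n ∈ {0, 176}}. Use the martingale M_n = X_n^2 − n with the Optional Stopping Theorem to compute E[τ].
E[τ] = 1344

M_n = X_n^2 − n is a martingale (since E[X_{n+1}^2 | F_n] = X_n^2 + 1). By OST (τ has finite mean in a bounded region), E[M_τ] = E[M_0] = X_0^2 − 0 = 8^2 = 64. Also E[M_τ] = E[X_τ^2] − E[τ]. The walk exits at 0 or 176, with P(hit 176 first) = 8/176, so E[X_τ^2] = 176^2 · 8/176 + 0 = 1408. Thus E[τ] = E[X_τ^2] − E[M_τ] = 1408 − 64 = 1344 = 8(176 − 8) = 1344.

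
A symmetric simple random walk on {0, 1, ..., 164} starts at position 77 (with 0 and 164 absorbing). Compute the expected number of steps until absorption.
E[τ | X_0 = 77] = 6699

Let v_k = E[τ | X_0 = k]. Boundary: v_0 = v_164 = 0. Recurrence: v_k = 1 + (v_{k-1} + v_{k+1})/2 for 1 ≤ k ≤ 163. The particular solution to v_k − (v_{k-1} + v_{k+1})/2 = 1 is v_k = −k^2. Adding homogeneous solution A + B k and matching boundaries gives v_k = k (164 − k). Substituting k = 77: v_77 = 77 · 87 = 6699.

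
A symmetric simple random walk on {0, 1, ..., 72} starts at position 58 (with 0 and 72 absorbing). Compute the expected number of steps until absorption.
E[τ | X_0 = 58] = 812

Let v_k = E[τ | X_0 = k]. Boundary: v_0 = v_72 = 0. Recurrence: v_k = 1 + (v_{k-1} + v_{k+1})/2 for 1 ≤ k ≤ 71. The particular solution to v_k − (v_{k-1} + v_{k+1})/2 = 1 is v_k = −k^2. Adding homogeneous solution A + B k and matching boundaries gives v_k = k (72 − k). Substituting k = 58: v_58 = 58 · 14 = 812.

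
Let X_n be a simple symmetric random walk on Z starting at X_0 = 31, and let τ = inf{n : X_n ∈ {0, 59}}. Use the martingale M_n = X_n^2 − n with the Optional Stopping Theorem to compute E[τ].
E[τ] = 868

M_n = X_n^2 − n is a martingale (since E[X_{n+1}^2 | F_n] = X_n^2 + 1). By OST (τ has finite mean in a bounded region), E[M_τ] = E[M_0] = X_0^2 − 0 = 31^2 = 961. Also E[M_τ] = E[X_τ^2] − E[τ]. The walk exits at 0 or 59, with P(hit 59 first) = 31/59, so E[X_τ^2] = 59^2 · 31/59 + 0 = 1829. Thus E[τ] = E[X_τ^2] − E[M_τ] = 1829 − 961 = 868 = 31(59 − 31) = 868.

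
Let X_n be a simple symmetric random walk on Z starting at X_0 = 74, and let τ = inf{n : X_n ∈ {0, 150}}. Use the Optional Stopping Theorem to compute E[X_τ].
E[X_τ] = 74

X_n is a martingale and τ is a bounded-mean stopping time (indeed τ is finite a.s. with bounded expectation since the walk is in a bounded region). By the OST, E[X_τ] = E[X_0] = 74. Equivalently: E[X_τ] = 150 · P(hit 150 first) + 0 · P(hit 0 first) = 150 · (74/150) = 74.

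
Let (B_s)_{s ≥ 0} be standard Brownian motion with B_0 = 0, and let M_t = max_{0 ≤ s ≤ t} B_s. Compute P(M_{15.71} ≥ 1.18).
P(M_{15.71} ≥ 1.18) = 2·P(B_{15.71} ≥ 1.18) = 2(1 − Φ(1.18/√15.71)) ≈ 0.7659

By the reflection principle for Brownian motion, P(M_t ≥ a) = 2 · P(B_t ≥ a) for a ≥ 0. Since B_t ~ N(0, t), P(B_t ≥ 1.18) = 1 − Φ(1.18/√t) = 1 − Φ(1.18/√15.71) = 1 − Φ(0.2977). So
  P(M_{15.71} ≥ 1.18) = 2(1 − Φ(0.2977)) ≈ 0.7659.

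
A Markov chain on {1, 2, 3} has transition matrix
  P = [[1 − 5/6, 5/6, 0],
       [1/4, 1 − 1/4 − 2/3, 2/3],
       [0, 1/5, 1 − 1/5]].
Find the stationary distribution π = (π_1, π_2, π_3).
π = (9/139, 30/139, 100/139)

This is a birth-death chain on three states, which satisfies detailed balance: π_1 · P_{12} = π_2 · P_{21} and π_2 · P_{23} = π_3 · P_{32}.
From π_1 · 5/6 = π_2 · 1/4: π_2/π_1 = (5/6)/(1/4) = 10/3.
From π_2 · 2/3 = π_3 · 1/5: π_3/π_2 = (2/3)/(1/5) = 10/3.
Take π_1 proportional to 1; then unnormalized π = (1, 10/3, 100/9). Normalize by dividing by the sum 139/9:
  π = (9/139, 30/139, 100/139).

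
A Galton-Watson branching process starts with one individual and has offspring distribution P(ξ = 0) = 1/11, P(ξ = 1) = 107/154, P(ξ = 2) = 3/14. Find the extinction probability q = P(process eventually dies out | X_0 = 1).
q = 14/33

The pgf is f(s) = 1/11 + 107/154·s + 3/14·s². The extinction probability q is the smallest fixed point of f in [0, 1]. Setting s = f(s):
  3/14·s² + (107/154 − 1)·s + 1/11 = 0
  3/14·s² − (1/11 + 3/14)·s + 1/11 = 0
which factors as (s − 1)·(3/14·s − 1/11) = 0, giving roots s = 1 and s = (1/11)/(3/14) = 14/33.
Mean offspring μ = 107/154 + 2·3/14 = 173/154 > 1 (supercritical), so q < 1. The extinction probability is the smaller root: q = (1/11)/(3/14) = 14/33.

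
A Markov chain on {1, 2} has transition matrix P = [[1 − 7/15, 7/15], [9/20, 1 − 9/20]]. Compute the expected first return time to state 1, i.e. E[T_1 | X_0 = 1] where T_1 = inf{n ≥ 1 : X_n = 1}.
E[T_1 | X_0 = 1] = 1/π_1 = 55/27

For an irreducible recurrent Markov chain with stationary distribution π, E[T_i | X_0 = i] = 1/π_i (Kac's formula). Here π_1 = (9/20)/(7/15 + 9/20) = (9/20)/(11/12) = 27/55, so E[T_1 | X_0 = 1] = 1/π_1 = (7/15 + 9/20)/(9/20) = (11/12)/(9/20) = 55/27.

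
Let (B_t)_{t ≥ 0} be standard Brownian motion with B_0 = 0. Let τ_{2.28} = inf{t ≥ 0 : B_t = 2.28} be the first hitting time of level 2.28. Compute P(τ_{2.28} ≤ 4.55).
P(τ_{2.28} ≤ 4.55) = 2(1 − Φ(2.28/√4.55)) = 2(1 − Φ(1.0689)) ≈ 0.2851

By the reflection principle for standard BM, P(τ_b ≤ t) = 2 · P(B_t ≥ b). Since B_t ~ N(0, t), P(B_t ≥ 2.28) = 1 − Φ(2.28/√t) = 1 − Φ(2.28/√4.55) = 1 − Φ(1.0689) ≈ 0.14256. Doubling: P(τ_{2.28} ≤ 4.55) ≈ 2 · 0.14256 = 0.28512 ≈ 0.2851.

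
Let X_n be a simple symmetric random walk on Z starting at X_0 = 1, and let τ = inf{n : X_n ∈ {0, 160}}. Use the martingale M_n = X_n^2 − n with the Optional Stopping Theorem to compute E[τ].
E[τ] = 159

M_n = X_n^2 − n is a martingale (since E[X_{n+1}^2 | F_n] = X_n^2 + 1). By OST (τ has finite mean in a bounded region), E[M_τ] = E[M_0] = X_0^2 − 0 = 1^2 = 1. Also E[M_τ] = E[X_τ^2] − E[τ]. The walk exits at 0 or 160, with P(hit 160 first) = 1/160, so E[X_τ^2] = 160^2 · 1/160 + 0 = 160. Thus E[τ] = E[X_τ^2] − E[M_τ] = 160 − 1 = 159 = 1(160 − 1) = 159.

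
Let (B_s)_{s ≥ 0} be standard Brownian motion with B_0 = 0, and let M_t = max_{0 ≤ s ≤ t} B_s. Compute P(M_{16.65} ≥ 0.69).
P(M_{16.65} ≥ 0.69) = 2·P(B_{16.65} ≥ 0.69) = 2(1 − Φ(0.69/√16.65)) ≈ 0.8657

By the reflection principle for Brownian motion, P(M_t ≥ a) = 2 · P(B_t ≥ a) for a ≥ 0. Since B_t ~ N(0, t), P(B_t ≥ 0.69) = 1 − Φ(0.69/√t) = 1 − Φ(0.69/√16.65) = 1 − Φ(0.1691). So
  P(M_{16.65} ≥ 0.69) = 2(1 − Φ(0.1691)) ≈ 0.8657.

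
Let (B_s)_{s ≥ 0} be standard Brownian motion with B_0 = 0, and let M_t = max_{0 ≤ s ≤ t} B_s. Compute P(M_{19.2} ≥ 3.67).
P(M_{19.2} ≥ 3.67) = 2·P(B_{19.2} ≥ 3.67) = 2(1 − Φ(3.67/√19.2)) ≈ 0.4023

By the reflection principle for Brownian motion, P(M_t ≥ a) = 2 · P(B_t ≥ a) for a ≥ 0. Since B_t ~ N(0, t), P(B_t ≥ 3.67) = 1 − Φ(3.67/√t) = 1 − Φ(3.67/√19.2) = 1 − Φ(0.8376). So
  P(M_{19.2} ≥ 3.67) = 2(1 − Φ(0.8376)) ≈ 0.4023.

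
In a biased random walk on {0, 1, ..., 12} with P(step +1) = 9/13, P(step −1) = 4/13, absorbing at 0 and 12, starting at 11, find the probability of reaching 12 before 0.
P(hit 12 before 0) = (1 − (4/9)^11) / (1 − (4/9)^12) = 56478357549/56482551853

Let u_k denote P(reach 12 before 0 | start at k). Boundary: u_0 = 0, u_12 = 1. Recurrence: u_k = 9/13·u_{k+1} + 4/13·u_{k-1} for 1 ≤ k ≤ 11. Try u_k = A + B·r^k with r = q/p = (4/13)/(9/13) = 4/9. Substitution satisfies the recurrence; boundary conditions give:
  u_k = (1 − r^k) / (1 − r^N) = (1 − (4/9)^11) / (1 − (4/9)^12) = 56478357549/56482551853.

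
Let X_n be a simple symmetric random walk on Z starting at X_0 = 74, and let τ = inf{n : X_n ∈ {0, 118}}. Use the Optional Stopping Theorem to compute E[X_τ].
E[X_τ] = 74

X_n is a martingale and τ is a bounded-mean stopping time (indeed τ is finite a.s. with bounded expectation since the walk is in a bounded region). By the OST, E[X_τ] = E[X_0] = 74. Equivalently: E[X_τ] = 118 · P(hit 118 first) + 0 · P(hit 0 first) = 118 · (74/118) = 74.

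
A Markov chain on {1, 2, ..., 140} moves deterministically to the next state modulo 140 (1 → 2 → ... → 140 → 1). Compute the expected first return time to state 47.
E[T_47 | X_0 = 47] = 140

The chain cycles deterministically, so starting at state 47 it returns in exactly 140 steps. Equivalently, the stationary distribution is uniform π_j = 1/140 for every state j, so by Kac's formula E[T_47] = 1/π_47 = 140.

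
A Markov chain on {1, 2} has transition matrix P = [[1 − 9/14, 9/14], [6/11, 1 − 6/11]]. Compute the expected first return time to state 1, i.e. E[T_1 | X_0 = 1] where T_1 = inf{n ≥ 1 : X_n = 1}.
E[T_1 | X_0 = 1] = 1/π_1 = 61/28

For an irreducible recurrent Markov chain with stationary distribution π, E[T_i | X_0 = i] = 1/π_i (Kac's formula). Here π_1 = (6/11)/(9/14 + 6/11) = (6/11)/(183/154) = 28/61, so E[T_1 | X_0 = 1] = 1/π_1 = (9/14 + 6/11)/(6/11) = (183/154)/(6/11) = 61/28.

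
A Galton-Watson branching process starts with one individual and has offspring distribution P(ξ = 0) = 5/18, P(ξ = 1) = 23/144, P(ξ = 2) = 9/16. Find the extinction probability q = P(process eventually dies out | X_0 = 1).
q = 40/81

The pgf is f(s) = 5/18 + 23/144·s + 9/16·s². The extinction probability q is the smallest fixed point of f in [0, 1]. Setting s = f(s):
  9/16·s² + (23/144 − 1)·s + 5/18 = 0
  9/16·s² − (5/18 + 9/16)·s + 5/18 = 0
which factors as (s − 1)·(9/16·s − 5/18) = 0, giving roots s = 1 and s = (5/18)/(9/16) = 40/81.
Mean offspring μ = 23/144 + 2·9/16 = 185/144 > 1 (supercritical), so q < 1. The extinction probability is the smaller root: q = (5/18)/(9/16) = 40/81.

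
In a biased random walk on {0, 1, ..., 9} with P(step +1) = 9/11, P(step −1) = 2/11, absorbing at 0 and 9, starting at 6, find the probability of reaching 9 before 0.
P(hit 9 before 0) = (1 − (2/9)^6) / (1 − (2/9)^9) = 537273/537337

Let u_k denote P(reach 9 before 0 | start at k). Boundary: u_0 = 0, u_9 = 1. Recurrence: u_k = 9/11·u_{k+1} + 2/11·u_{k-1} for 1 ≤ k ≤ 8. Try u_k = A + B·r^k with r = q/p = (2/11)/(9/11) = 2/9. Substitution satisfies the recurrence; boundary conditions give:
  u_k = (1 − r^k) / (1 − r^N) = (1 − (2/9)^6) / (1 − (2/9)^9) = 537273/537337.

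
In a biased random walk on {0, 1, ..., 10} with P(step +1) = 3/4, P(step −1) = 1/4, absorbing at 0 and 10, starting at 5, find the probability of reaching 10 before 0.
P(hit 10 before 0) = (1 − (1/3)^5) / (1 − (1/3)^10) = 243/244

Let u_k denote P(reach 10 before 0 | start at k). Boundary: u_0 = 0, u_10 = 1. Recurrence: u_k = 3/4·u_{k+1} + 1/4·u_{k-1} for 1 ≤ k ≤ 9. Try u_k = A + B·r^k with r = q/p = (1/4)/(3/4) = 1/3. Substitution satisfies the recurrence; boundary conditions give:
  u_k = (1 − r^k) / (1 − r^N) = (1 − (1/3)^5) / (1 − (1/3)^10) = 243/244.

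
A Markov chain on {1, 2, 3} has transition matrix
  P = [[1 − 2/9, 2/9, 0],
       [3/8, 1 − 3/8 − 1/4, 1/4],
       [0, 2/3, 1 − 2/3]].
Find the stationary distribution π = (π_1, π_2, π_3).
π = (27/49, 16/49, 6/49)

This is a birth-death chain on three states, which satisfies detailed balance: π_1 · P_{12} = π_2 · P_{21} and π_2 · P_{23} = π_3 · P_{32}.
From π_1 · 2/9 = π_2 · 3/8: π_2/π_1 = (2/9)/(3/8) = 16/27.
From π_2 · 1/4 = π_3 · 2/3: π_3/π_2 = (1/4)/(2/3) = 3/8.
Take π_1 proportional to 1; then unnormalized π = (1, 16/27, 2/9). Normalize by dividing by the sum 49/27:
  π = (27/49, 16/49, 6/49).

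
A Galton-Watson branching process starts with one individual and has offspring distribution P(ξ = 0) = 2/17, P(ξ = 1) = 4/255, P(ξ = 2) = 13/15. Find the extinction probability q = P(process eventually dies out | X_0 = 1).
q = 30/221

The pgf is f(s) = 2/17 + 4/255·s + 13/15·s². The extinction probability q is the smallest fixed point of f in [0, 1]. Setting s = f(s):
  13/15·s² + (4/255 − 1)·s + 2/17 = 0
  13/15·s² − (2/17 + 13/15)·s + 2/17 = 0
which factors as (s − 1)·(13/15·s − 2/17) = 0, giving roots s = 1 and s = (2/17)/(13/15) = 30/221.
Mean offspring μ = 4/255 + 2·13/15 = 446/255 > 1 (supercritical), so q < 1. The extinction probability is the smaller root: q = (2/17)/(13/15) = 30/221.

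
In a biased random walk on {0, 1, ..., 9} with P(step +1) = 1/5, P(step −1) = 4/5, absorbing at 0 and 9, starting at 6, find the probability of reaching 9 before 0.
P(hit 9 before 0) = (1 − (4)^6) / (1 − (4)^9) = 65/4161

Let u_k denote P(reach 9 before 0 | start at k). Boundary: u_0 = 0, u_9 = 1. Recurrence: u_k = 1/5·u_{k+1} + 4/5·u_{k-1} for 1 ≤ k ≤ 8. Try u_k = A + B·r^k with r = q/p = (4/5)/(1/5) = 4. Substitution satisfies the recurrence; boundary conditions give:
  u_k = (1 − r^k) / (1 − r^N) = (1 − (4)^6) / (1 − (4)^9) = 65/4161.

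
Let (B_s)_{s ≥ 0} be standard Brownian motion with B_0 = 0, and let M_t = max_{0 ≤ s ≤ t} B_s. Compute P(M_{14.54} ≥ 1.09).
P(M_{14.54} ≥ 1.09) = 2·P(B_{14.54} ≥ 1.09) = 2(1 − Φ(1.09/√14.54)) ≈ 0.7750

By the reflection principle for Brownian motion, P(M_t ≥ a) = 2 · P(B_t ≥ a) for a ≥ 0. Since B_t ~ N(0, t), P(B_t ≥ 1.09) = 1 − Φ(1.09/√t) = 1 − Φ(1.09/√14.54) = 1 − Φ(0.2859). So
  P(M_{14.54} ≥ 1.09) = 2(1 − Φ(0.2859)) ≈ 0.7750.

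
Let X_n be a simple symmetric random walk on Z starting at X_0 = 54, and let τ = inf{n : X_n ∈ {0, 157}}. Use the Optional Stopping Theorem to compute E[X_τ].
E[X_τ] = 54

X_n is a martingale and τ is a bounded-mean stopping time (indeed τ is finite a.s. with bounded expectation since the walk is in a bounded region). By the OST, E[X_τ] = E[X_0] = 54. Equivalently: E[X_τ] = 157 · P(hit 157 first) + 0 · P(hit 0 first) = 157 · (54/157) = 54.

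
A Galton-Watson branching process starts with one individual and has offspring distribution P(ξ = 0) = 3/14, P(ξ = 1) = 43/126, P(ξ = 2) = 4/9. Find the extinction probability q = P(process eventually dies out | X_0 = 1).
q = 27/56

The pgf is f(s) = 3/14 + 43/126·s + 4/9·s². The extinction probability q is the smallest fixed point of f in [0, 1]. Setting s = f(s):
  4/9·s² + (43/126 − 1)·s + 3/14 = 0
  4/9·s² − (3/14 + 4/9)·s + 3/14 = 0
which factors as (s − 1)·(4/9·s − 3/14) = 0, giving roots s = 1 and s = (3/14)/(4/9) = 27/56.
Mean offspring μ = 43/126 + 2·4/9 = 155/126 > 1 (supercritical), so q < 1. The extinction probability is the smaller root: q = (3/14)/(4/9) = 27/56.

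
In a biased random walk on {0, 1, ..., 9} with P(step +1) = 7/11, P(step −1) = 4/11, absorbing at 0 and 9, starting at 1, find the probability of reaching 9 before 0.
P(hit 9 before 0) = (1 − (4/7)^1) / (1 − (4/7)^9) = 5764801/13363821

Let u_k denote P(reach 9 before 0 | start at k). Boundary: u_0 = 0, u_9 = 1. Recurrence: u_k = 7/11·u_{k+1} + 4/11·u_{k-1} for 1 ≤ k ≤ 8. Try u_k = A + B·r^k with r = q/p = (4/11)/(7/11) = 4/7. Substitution satisfies the recurrence; boundary conditions give:
  u_k = (1 − r^k) / (1 − r^N) = (1 − (4/7)^1) / (1 − (4/7)^9) = 5764801/13363821.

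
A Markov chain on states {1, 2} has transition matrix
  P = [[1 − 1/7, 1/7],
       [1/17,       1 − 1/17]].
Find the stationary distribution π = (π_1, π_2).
π_1 = 7/24, π_2 = 17/24

Solve πP = π with π_1 + π_2 = 1. From πP = π: π_1 · (1 − 1/7) + π_2 · 1/17 = π_1 ⇒ π_2 · 1/17 = π_1 · 1/7 ⇒ π_2/π_1 = (1/7)/(1/17) = 17/7. Together with π_1 + π_2 = 1:
  π_1 = (1/17)/(1/7 + 1/17) = (1/17)/(24/119) = 7/24,
  π_2 = (1/7)/(1/7 + 1/17) = (1/7)/(24/119) = 17/24.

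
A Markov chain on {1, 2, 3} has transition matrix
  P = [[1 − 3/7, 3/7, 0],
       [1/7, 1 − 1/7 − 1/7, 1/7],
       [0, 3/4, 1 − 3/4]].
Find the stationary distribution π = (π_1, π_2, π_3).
π = (7/32, 21/32, 1/8)

This is a birth-death chain on three states, which satisfies detailed balance: π_1 · P_{12} = π_2 · P_{21} and π_2 · P_{23} = π_3 · P_{32}.
From π_1 · 3/7 = π_2 · 1/7: π_2/π_1 = (3/7)/(1/7) = 3.
From π_2 · 1/7 = π_3 · 3/4: π_3/π_2 = (1/7)/(3/4) = 4/21.
Take π_1 proportional to 1; then unnormalized π = (1, 3, 4/7). Normalize by dividing by the sum 32/7:
  π = (7/32, 21/32, 1/8).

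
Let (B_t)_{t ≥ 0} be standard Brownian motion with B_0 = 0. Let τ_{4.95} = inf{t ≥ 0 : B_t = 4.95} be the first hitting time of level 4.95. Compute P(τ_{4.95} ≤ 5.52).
P(τ_{4.95} ≤ 5.52) = 2(1 − Φ(4.95/√5.52)) = 2(1 − Φ(2.1069)) ≈ 0.0351

By the reflection principle for standard BM, P(τ_b ≤ t) = 2 · P(B_t ≥ b). Since B_t ~ N(0, t), P(B_t ≥ 4.95) = 1 − Φ(4.95/√t) = 1 − Φ(4.95/√5.52) = 1 − Φ(2.1069) ≈ 0.01756. Doubling: P(τ_{4.95} ≤ 5.52) ≈ 2 · 0.01756 = 0.03512 ≈ 0.0351.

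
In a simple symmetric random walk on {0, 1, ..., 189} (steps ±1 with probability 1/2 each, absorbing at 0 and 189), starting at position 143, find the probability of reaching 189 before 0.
P(hit 189 before 0) = 143/189

Let u_k = P(hit 189 before 0 | start at k). Then u_0 = 0, u_189 = 1, and u_k = u_{k-1}/2 + u_{k+1}/2 for 1 ≤ k ≤ 188. This harmonic recurrence is solved by u_k = k/189, giving u_143 = 143/189.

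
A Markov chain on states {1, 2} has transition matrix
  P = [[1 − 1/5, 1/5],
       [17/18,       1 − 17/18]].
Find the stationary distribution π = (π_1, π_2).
π_1 = 85/103, π_2 = 18/103

Solve πP = π with π_1 + π_2 = 1. From πP = π: π_1 · (1 − 1/5) + π_2 · 17/18 = π_1 ⇒ π_2 · 17/18 = π_1 · 1/5 ⇒ π_2/π_1 = (1/5)/(17/18) = 18/85. Together with π_1 + π_2 = 1:
  π_1 = (17/18)/(1/5 + 17/18) = (17/18)/(103/90) = 85/103,
  π_2 = (1/5)/(1/5 + 17/18) = (1/5)/(103/90) = 18/103.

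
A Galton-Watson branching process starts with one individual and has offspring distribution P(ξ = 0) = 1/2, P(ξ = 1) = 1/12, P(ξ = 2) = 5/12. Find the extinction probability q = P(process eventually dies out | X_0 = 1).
q = 1

Mean offspring μ = 0·1/2 + 1·1/12 + 2·5/12 = 11/12 ≤ 1. For μ ≤ 1 with offspring not concentrated at 1, the Galton-Watson process goes extinct almost surely, so q = 1.
(Algebraic check: The pgf is f(s) = 1/2 + 1/12·s + 5/12·s². The extinction probability q is the smallest fixed point of f in [0, 1]. Setting s = f(s):
  5/12·s² + (1/12 − 1)·s + 1/2 = 0
  5/12·s² − (1/2 + 5/12)·s + 1/2 = 0
which factors as (s − 1)·(5/12·s − 1/2) = 0, giving roots s = 1 and s = (1/2)/(5/12) = 6/5. Since 6/5 ≥ 1, the smallest root in [0, 1] is s = 1.)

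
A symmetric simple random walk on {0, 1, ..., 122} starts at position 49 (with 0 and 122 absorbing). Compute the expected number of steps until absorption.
E[τ | X_0 = 49] = 3577

Let v_k = E[τ | X_0 = k]. Boundary: v_0 = v_122 = 0. Recurrence: v_k = 1 + (v_{k-1} + v_{k+1})/2 for 1 ≤ k ≤ 121. The particular solution to v_k − (v_{k-1} + v_{k+1})/2 = 1 is v_k = −k^2. Adding homogeneous solution A + B k and matching boundaries gives v_k = k (122 − k). Substituting k = 49: v_49 = 49 · 73 = 3577.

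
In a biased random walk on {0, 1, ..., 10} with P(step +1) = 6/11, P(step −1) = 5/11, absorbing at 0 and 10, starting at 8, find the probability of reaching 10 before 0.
P(hit 10 before 0) = (1 − (5/6)^8) / (1 − (5/6)^10) = 4218516/4609141

Let u_k denote P(reach 10 before 0 | start at k). Boundary: u_0 = 0, u_10 = 1. Recurrence: u_k = 6/11·u_{k+1} + 5/11·u_{k-1} for 1 ≤ k ≤ 9. Try u_k = A + B·r^k with r = q/p = (5/11)/(6/11) = 5/6. Substitution satisfies the recurrence; boundary conditions give:
  u_k = (1 − r^k) / (1 − r^N) = (1 − (5/6)^8) / (1 − (5/6)^10) = 4218516/4609141.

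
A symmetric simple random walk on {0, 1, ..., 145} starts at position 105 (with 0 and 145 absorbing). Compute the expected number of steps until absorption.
E[τ | X_0 = 105] = 4200

Let v_k = E[τ | X_0 = k]. Boundary: v_0 = v_145 = 0. Recurrence: v_k = 1 + (v_{k-1} + v_{k+1})/2 for 1 ≤ k ≤ 144. The particular solution to v_k − (v_{k-1} + v_{k+1})/2 = 1 is v_k = −k^2. Adding homogeneous solution A + B k and matching boundaries gives v_k = k (145 − k). Substituting k = 105: v_105 = 105 · 40 = 4200.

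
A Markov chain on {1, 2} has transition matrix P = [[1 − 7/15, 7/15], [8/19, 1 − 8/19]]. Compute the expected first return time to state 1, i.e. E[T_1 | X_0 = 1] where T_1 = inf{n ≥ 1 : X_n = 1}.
E[T_1 | X_0 = 1] = 1/π_1 = 253/120

For an irreducible recurrent Markov chain with stationary distribution π, E[T_i | X_0 = i] = 1/π_i (Kac's formula). Here π_1 = (8/19)/(7/15 + 8/19) = (8/19)/(253/285) = 120/253, so E[T_1 | X_0 = 1] = 1/π_1 = (7/15 + 8/19)/(8/19) = (253/285)/(8/19) = 253/120.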